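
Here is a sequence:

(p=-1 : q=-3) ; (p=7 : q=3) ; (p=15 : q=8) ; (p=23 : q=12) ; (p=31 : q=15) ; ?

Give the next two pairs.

(p=39 : q=17), (p=47 : q=18)

P — +8 each step: -1, 7, 15, 23, 31 → 39 → 47.
Q: differences are 6, 5, 4, … (decreasing by 1 each time); -3, 3, 8, 12, 15 → 17 → 18.
Putting the parts together: (p=39 : q=17) and then (p=47 : q=18).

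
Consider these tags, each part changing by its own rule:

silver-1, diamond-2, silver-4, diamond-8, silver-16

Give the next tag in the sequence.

diamond-32

For the rank, alternates silver ↔ diamond: silver, diamond, silver, diamond, silver → diamond.
For the second component, ×2 each step: 1, 2, 4, 8, 16 → 32.
Putting it together: diamond-32.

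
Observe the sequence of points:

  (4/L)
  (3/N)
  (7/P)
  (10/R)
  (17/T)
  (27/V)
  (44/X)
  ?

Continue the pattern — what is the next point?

(71/Z)

First part — each term is the sum of the two before it: 4, 3, 7, 10, 17, 27, 44 → 71.
Letter: letters move forward 2 places in the alphabet; L, N, P, R, T, V, X → Z.
So the next point is (71/Z).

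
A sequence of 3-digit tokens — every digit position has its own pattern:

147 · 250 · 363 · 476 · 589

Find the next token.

First digit — +1 each step, mod 10: 1, 2, 3, 4, 5 → 6.
For the second digit, +1 each step, mod 10: 4, 5, 6, 7, 8 → 9.
Third digit: +3 each step, mod 10, so 7, 0, 3, 6, 9 → 2.
Putting it together: 692.

692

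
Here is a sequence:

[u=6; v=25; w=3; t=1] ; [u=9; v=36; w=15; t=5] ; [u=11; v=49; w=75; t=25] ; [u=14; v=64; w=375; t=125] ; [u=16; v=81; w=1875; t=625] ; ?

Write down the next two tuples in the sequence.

[u=19; v=100; w=9375; t=3125], [u=21; v=121; w=46875; t=15625]

For the u, alternating steps +3, +2, +3, +2, …: 6, 9, 11, 14, 16 → 19 → 21.
V: 25, 36, 49, 64, 81 → 100 → 121 (perfect squares: 5², 6², 7², …).
W: ×5 each step, so 3, 15, 75, 375, 1875 → 9375 → 46875.
T: ×5 each step; 1, 5, 25, 125, 625 → 3125 → 15625.
Putting the parts together: [u=19; v=100; w=9375; t=3125] and then [u=21; v=121; w=46875; t=15625].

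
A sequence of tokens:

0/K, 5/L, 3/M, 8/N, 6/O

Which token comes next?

For the first component, alternating steps +5, −2, +5, −2, …: 0, 5, 3, 8, 6 → 11.
Letter — letters move forward 1 place in the alphabet: K, L, M, N, O → P.
Putting it together: 11/P.

11/P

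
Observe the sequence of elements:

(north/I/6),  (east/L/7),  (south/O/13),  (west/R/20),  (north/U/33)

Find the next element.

Direction: repeats north → east → south → west, so north, east, south, west, north → east.
Letter: I, L, O, R, U → X (letters move forward 3 places in the alphabet).
Third component — each term is the sum of the two before it: 6, 7, 13, 20, 33 → 53.
Putting it together: (east/X/53).

(east/X/53)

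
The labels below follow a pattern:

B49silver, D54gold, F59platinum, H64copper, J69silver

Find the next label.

L74gold

Letter: letters move forward 2 places in the alphabet, so B, D, F, H, J → L.
Second component: 49, 54, 59, 64, 69 → 74 (+5 each step).
Metal: repeats silver → gold → platinum → copper; silver, gold, platinum, copper, silver → gold.
Putting it together: L74gold.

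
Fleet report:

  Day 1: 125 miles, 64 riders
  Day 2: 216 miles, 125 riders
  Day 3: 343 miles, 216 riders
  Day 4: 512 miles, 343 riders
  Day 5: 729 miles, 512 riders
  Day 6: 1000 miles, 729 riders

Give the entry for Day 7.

1331 miles, 1000 riders

Miles goes 125, 216, 343, 512, 729, 1000 → 1331 (perfect cubes: 5³, 6³, 7³, …).
Riders goes 64, 125, 216, 343, 512, 729 → 1000 (perfect cubes: 4³, 5³, 6³, …).
So the next row is 1331 miles, 1000 riders.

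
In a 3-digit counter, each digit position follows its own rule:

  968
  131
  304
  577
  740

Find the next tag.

913

First digit: +2 each step, mod 10, so 9, 1, 3, 5, 7 → 9.
Second digit: −3 each step, mod 10; 6, 3, 0, 7, 4 → 1.
Third digit — +3 each step, mod 10: 8, 1, 4, 7, 0 → 3.
Combining the parts gives 913.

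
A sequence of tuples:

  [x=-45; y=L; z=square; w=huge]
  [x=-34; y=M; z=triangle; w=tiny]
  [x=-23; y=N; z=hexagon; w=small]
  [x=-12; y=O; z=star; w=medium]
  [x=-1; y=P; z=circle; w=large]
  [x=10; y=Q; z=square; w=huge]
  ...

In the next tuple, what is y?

For the y, letters move forward 1 place in the alphabet: L, M, N, O, P, Q → R.

R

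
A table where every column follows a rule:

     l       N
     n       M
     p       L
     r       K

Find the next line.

First letter — letters move forward 2 places in the alphabet: l, n, p, r → t.
Second letter — letters move back 1 place in the alphabet: N, M, L, K → J.
So the next line is t  J.

t  J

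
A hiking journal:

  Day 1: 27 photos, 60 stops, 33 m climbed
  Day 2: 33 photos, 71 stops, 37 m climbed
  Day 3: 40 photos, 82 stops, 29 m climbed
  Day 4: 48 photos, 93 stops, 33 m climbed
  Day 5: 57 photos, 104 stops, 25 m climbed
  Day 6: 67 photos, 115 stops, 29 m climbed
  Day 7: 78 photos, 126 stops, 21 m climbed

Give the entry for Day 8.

Photos goes 27, 33, 40, 48, 57, 67, 78 → 90 (differences are 6, 7, 8, … (increasing by 1 each time)).
Stops: +11 each step, so 60, 71, 82, 93, 104, 115, 126 → 137.
For the m climbed, alternating steps +4, −8, +4, −8, …: 33, 37, 29, 33, 25, 29, 21 → 25.
Combining the parts gives 90 photos, 137 stops, 25 m climbed.

90 photos, 137 stops, 25 m climbed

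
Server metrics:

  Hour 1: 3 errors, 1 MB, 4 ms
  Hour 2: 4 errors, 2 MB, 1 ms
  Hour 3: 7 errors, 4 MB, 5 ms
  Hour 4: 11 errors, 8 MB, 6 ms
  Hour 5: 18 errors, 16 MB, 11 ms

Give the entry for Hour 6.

29 errors, 32 MB, 17 ms

Errors goes 3, 4, 7, 11, 18 → 29 (each term is the sum of the two before it).
For the MB, ×2 each step: 1, 2, 4, 8, 16 → 32.
Ms — each term is the sum of the two before it: 4, 1, 5, 6, 11 → 17.
Putting it together: 29 errors, 32 MB, 17 ms.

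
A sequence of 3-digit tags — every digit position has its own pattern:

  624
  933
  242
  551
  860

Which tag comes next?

First digit: 6, 9, 2, 5, 8 → 1 (+3 each step, mod 10).
Second digit — +1 each step, mod 10: 2, 3, 4, 5, 6 → 7.
For the third digit, −1 each step, mod 10: 4, 3, 2, 1, 0 → 9.
So the next tag is 179.

179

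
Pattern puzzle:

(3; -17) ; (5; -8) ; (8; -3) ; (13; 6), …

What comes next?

(21; 11)

First value goes 3, 5, 8, 13 → 21 (each term is the sum of the two before it).
Second value — alternating steps +9, +5, +9, +5, …: -17, -8, -3, 6 → 11.
Putting it together: (21; 11).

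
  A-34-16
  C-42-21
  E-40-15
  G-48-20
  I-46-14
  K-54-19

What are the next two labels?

M-52-13, O-60-18

Letter — letters move forward 2 places in the alphabet: A, C, E, G, I, K → M → O.
Second component: alternating steps +8, −2, +8, −2, …, so 34, 42, 40, 48, 46, 54 → 52 → 60.
Third component: alternating steps +5, −6, +5, −6, …, so 16, 21, 15, 20, 14, 19 → 13 → 18.
So the next two labels are M-52-13 and O-60-18.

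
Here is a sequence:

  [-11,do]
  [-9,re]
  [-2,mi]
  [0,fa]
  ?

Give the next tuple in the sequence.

[7,sol]

First coordinate — alternating steps +2, +7, +2, +7, …: -11, -9, -2, 0 → 7.
Note: runs through the solfège scale do→ti; do, re, mi, fa → sol.
So the next tuple is [7,sol].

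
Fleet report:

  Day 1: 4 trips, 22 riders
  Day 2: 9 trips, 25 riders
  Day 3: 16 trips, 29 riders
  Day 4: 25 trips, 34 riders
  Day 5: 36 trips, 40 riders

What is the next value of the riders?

47

Riders goes 22, 25, 29, 34, 40 → 47 (differences are 3, 4, 5, … (increasing by 1 each time)).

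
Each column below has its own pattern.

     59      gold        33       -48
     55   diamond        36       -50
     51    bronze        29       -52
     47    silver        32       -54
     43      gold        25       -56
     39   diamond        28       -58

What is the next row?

35  bronze  21  -60

First component: −4 each step, so 59, 55, 51, 47, 43, 39 → 35.
Rank — repeats gold → diamond → bronze → silver: gold, diamond, bronze, silver, gold, diamond → bronze.
Third component goes 33, 36, 29, 32, 25, 28 → 21 (alternating steps +3, −7, +3, −7, …).
Fourth component — −2 each step: -48, -50, -52, -54, -56, -58 → -60.
So the next row is 35  bronze  21  -60.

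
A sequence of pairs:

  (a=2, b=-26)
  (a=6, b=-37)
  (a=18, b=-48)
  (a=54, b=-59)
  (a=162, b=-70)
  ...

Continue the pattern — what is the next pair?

A: 2, 6, 18, 54, 162 → 486 (×3 each step).
B goes -26, -37, -48, -59, -70 → -81 (−11 each step).
So the next pair is (a=486, b=-81).

(a=486, b=-81)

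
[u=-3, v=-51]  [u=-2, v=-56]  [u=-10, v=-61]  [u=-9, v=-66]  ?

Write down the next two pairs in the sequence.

U: alternating steps +1, −8, +1, −8, …; -3, -2, -10, -9 → -17 → -16.
V goes -51, -56, -61, -66 → -71 → -76 (−5 each step).
Putting the parts together: [u=-17, v=-71] and then [u=-16, v=-76].

[u=-17, v=-71], [u=-16, v=-76]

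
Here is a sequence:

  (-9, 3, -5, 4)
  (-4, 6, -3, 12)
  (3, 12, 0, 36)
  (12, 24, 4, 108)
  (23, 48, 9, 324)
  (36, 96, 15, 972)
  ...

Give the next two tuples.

First part: differences are 5, 7, 9, … (increasing by 2 each time); -9, -4, 3, 12, 23, 36 → 51 → 68.
Second part — ×2 each step: 3, 6, 12, 24, 48, 96 → 192 → 384.
Third part: differences are 2, 3, 4, … (increasing by 1 each time), so -5, -3, 0, 4, 9, 15 → 22 → 30.
Fourth part: ×3 each step; 4, 12, 36, 108, 324, 972 → 2916 → 8748.
Putting the parts together: (51, 192, 22, 2916) and then (68, 384, 30, 8748).

(51, 192, 22, 2916), (68, 384, 30, 8748)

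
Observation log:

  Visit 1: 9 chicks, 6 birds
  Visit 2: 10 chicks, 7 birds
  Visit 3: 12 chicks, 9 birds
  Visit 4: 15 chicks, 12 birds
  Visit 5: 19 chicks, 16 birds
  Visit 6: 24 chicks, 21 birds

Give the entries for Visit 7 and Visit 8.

Chicks: differences are 1, 2, 3, … (increasing by 1 each time); 9, 10, 12, 15, 19, 24 → 30 → 37.
Birds: 6, 7, 9, 12, 16, 21 → 27 → 34 (always 3 less than the chicks).
So the next two rows are 30 chicks, 27 birds and 37 chicks, 34 birds.

30 chicks, 27 birds; 37 chicks, 34 birds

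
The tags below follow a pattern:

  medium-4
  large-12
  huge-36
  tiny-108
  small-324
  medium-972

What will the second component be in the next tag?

2916

Second component: ×3 each step; 4, 12, 36, 108, 324, 972 → 2916.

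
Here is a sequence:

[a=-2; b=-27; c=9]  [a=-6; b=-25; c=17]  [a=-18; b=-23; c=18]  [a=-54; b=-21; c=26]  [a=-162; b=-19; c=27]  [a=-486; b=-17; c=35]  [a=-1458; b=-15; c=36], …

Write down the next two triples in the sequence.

For the a, ×3 each step: -2, -6, -18, -54, -162, -486, -1458 → -4374 → -13122.
B goes -27, -25, -23, -21, -19, -17, -15 → -13 → -11 (+2 each step).
For the c, alternating steps +8, +1, +8, +1, …: 9, 17, 18, 26, 27, 35, 36 → 44 → 45.
So the next two triples are [a=-4374; b=-13; c=44] and [a=-13122; b=-11; c=45].

[a=-4374; b=-13; c=44], [a=-13122; b=-11; c=45]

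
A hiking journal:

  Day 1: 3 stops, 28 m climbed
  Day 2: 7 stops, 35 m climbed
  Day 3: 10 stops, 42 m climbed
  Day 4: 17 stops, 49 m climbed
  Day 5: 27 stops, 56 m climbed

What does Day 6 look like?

44 stops, 63 m climbed

Stops goes 3, 7, 10, 17, 27 → 44 (each term is the sum of the two before it).
M climbed: +7 each step; 28, 35, 42, 49, 56 → 63.
So the next record is 44 stops, 63 m climbed.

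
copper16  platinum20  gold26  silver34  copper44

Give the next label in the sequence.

platinum56

Metal: copper, platinum, gold, silver, copper → platinum (repeats copper → platinum → gold → silver).
Second component goes 16, 20, 26, 34, 44 → 56 (differences are 4, 6, 8, … (increasing by 2 each time)).
So the next label is platinum56.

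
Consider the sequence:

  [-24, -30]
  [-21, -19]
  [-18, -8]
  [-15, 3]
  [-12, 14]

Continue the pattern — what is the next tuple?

First value — +3 each step: -24, -21, -18, -15, -12 → -9.
For the second value, +11 each step: -30, -19, -8, 3, 14 → 25.
Putting it together: [-9, 25].

[-9, 25]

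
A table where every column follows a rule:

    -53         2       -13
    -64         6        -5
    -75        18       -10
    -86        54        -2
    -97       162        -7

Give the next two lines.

-108  486  1; -119  1458  -4

For the first component, −11 each step: -53, -64, -75, -86, -97 → -108 → -119.
Second component: ×3 each step; 2, 6, 18, 54, 162 → 486 → 1458.
Third component: -13, -5, -10, -2, -7 → 1 → -4 (alternating steps +8, −5, +8, −5, …).
Putting the parts together: -108  486  1 and then -119  1458  -4.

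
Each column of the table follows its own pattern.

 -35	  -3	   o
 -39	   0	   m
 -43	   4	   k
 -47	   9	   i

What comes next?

-51  15  g

First component goes -35, -39, -43, -47 → -51 (−4 each step).
Second component: differences are 3, 4, 5, … (increasing by 1 each time); -3, 0, 4, 9 → 15.
Letter: o, m, k, i → g (letters move back 2 places in the alphabet).
Combining the parts gives -51  15  g.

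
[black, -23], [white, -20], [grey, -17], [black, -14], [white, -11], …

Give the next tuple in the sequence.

Shade goes black, white, grey, black, white → grey (repeats black → white → grey).
Second value: +3 each step, so -23, -20, -17, -14, -11 → -8.
So the next tuple is [grey, -8].

[grey, -8]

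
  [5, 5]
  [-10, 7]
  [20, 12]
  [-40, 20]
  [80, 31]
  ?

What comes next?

[-160, 45]

First part: 5, -10, 20, -40, 80 → -160 (×(-2) each step).
Second part: 5, 7, 12, 20, 31 → 45 (differences are 2, 5, 8, … (increasing by 3 each time)).
Putting it together: [-160, 45].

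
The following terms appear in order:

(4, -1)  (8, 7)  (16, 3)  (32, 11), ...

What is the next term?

(64, 7)

First component goes 4, 8, 16, 32 → 64 (×2 each step).
Second component — alternating steps +8, −4, +8, −4, …: -1, 7, 3, 11 → 7.
So the next term is (64, 7).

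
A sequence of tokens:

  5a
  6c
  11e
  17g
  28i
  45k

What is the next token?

First component — each term is the sum of the two before it: 5, 6, 11, 17, 28, 45 → 73.
Letter — letters move forward 2 places in the alphabet: a, c, e, g, i, k → m.
Putting it together: 73m.

73m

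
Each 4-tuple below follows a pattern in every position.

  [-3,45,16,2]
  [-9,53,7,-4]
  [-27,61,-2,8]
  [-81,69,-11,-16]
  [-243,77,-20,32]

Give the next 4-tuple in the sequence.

[-729,85,-29,-64]

First part goes -3, -9, -27, -81, -243 → -729 (×3 each step).
Second part: +8 each step, so 45, 53, 61, 69, 77 → 85.
Third part: −9 each step, so 16, 7, -2, -11, -20 → -29.
Fourth part: ×(-2) each step; 2, -4, 8, -16, 32 → -64.
Putting it together: [-729,85,-29,-64].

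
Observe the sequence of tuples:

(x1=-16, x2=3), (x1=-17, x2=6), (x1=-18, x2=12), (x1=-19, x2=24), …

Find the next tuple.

(x1=-20, x2=48)

X1: −1 each step; -16, -17, -18, -19 → -20.
X2 goes 3, 6, 12, 24 → 48 (×2 each step).
Putting it together: (x1=-20, x2=48).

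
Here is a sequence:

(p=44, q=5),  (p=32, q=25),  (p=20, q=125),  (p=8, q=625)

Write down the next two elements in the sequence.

(p=-4, q=3125), (p=-16, q=15625)

For the p, −12 each step: 44, 32, 20, 8 → -4 → -16.
Q: ×5 each step; 5, 25, 125, 625 → 3125 → 15625.
Putting the parts together: (p=-4, q=3125) and then (p=-16, q=15625).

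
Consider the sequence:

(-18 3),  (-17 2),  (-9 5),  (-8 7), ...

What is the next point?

(0 12)

First component: -18, -17, -9, -8 → 0 (alternating steps +1, +8, +1, +8, …).
Second component: each term is the sum of the two before it, so 3, 2, 5, 7 → 12.
Putting it together: (0 12).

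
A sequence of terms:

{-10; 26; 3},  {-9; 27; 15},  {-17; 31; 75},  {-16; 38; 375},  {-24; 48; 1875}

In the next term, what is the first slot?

First slot: alternating steps +1, −8, +1, −8, …; -10, -9, -17, -16, -24 → -23.

-23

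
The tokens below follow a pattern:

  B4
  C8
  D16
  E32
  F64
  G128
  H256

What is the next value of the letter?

Letter — letters move forward 1 place in the alphabet: B, C, D, E, F, G, H → I.

I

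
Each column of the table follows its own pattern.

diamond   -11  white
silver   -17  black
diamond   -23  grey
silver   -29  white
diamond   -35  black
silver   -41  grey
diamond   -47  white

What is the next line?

Rank goes diamond, silver, diamond, silver, diamond, silver, diamond → silver (alternates diamond ↔ silver).
Second component — −6 each step: -11, -17, -23, -29, -35, -41, -47 → -53.
Shade: white, black, grey, white, black, grey, white → black (repeats white → black → grey).
Putting it together: silver  -53  black.

silver  -53  black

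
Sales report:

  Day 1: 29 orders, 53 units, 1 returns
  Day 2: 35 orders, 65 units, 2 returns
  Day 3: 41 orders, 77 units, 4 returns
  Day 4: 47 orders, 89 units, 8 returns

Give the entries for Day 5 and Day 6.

53 orders, 101 units, 16 returns; 59 orders, 113 units, 32 returns

For the orders, +6 each step: 29, 35, 41, 47 → 53 → 59.
Units: +12 each step, so 53, 65, 77, 89 → 101 → 113.
Returns: ×2 each step; 1, 2, 4, 8 → 16 → 32.
So the next two rows are 53 orders, 101 units, 16 returns and 59 orders, 113 units, 32 returns.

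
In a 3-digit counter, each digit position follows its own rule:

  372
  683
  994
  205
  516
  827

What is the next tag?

For the first digit, +3 each step, mod 10: 3, 6, 9, 2, 5, 8 → 1.
Second digit: +1 each step, mod 10, so 7, 8, 9, 0, 1, 2 → 3.
Third digit: +1 each step, mod 10; 2, 3, 4, 5, 6, 7 → 8.
So the next tag is 138.

138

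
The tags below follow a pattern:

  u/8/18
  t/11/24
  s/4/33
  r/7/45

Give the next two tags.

q/0/60, p/3/78

Letter goes u, t, s, r → q → p (letters move back 1 place in the alphabet).
Second component goes 8, 11, 4, 7 → 0 → 3 (alternating steps +3, −7, +3, −7, …).
Third component: 18, 24, 33, 45 → 60 → 78 (differences are 6, 9, 12, … (increasing by 3 each time)).
So the next two tags are q/0/60 and p/3/78.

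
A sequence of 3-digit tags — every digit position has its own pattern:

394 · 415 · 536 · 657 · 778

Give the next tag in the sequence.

899

For the first digit, +1 each step, mod 10: 3, 4, 5, 6, 7 → 8.
For the second digit, +2 each step, mod 10: 9, 1, 3, 5, 7 → 9.
Third digit — +1 each step, mod 10: 4, 5, 6, 7, 8 → 9.
Putting it together: 899.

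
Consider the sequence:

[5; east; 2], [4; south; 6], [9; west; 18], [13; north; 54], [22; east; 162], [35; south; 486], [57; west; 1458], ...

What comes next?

[92; north; 4374]

For the first entry, each term is the sum of the two before it: 5, 4, 9, 13, 22, 35, 57 → 92.
Direction — repeats east → south → west → north: east, south, west, north, east, south, west → north.
Third entry: ×3 each step; 2, 6, 18, 54, 162, 486, 1458 → 4374.
Putting it together: [92; north; 4374].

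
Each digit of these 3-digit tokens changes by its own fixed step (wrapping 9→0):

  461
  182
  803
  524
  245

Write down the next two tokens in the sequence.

First digit — −3 each step, mod 10: 4, 1, 8, 5, 2 → 9 → 6.
Second digit: 6, 8, 0, 2, 4 → 6 → 8 (+2 each step, mod 10).
Third digit: +1 each step, mod 10, so 1, 2, 3, 4, 5 → 6 → 7.
So the next two tokens are 966 and 687.

966, 687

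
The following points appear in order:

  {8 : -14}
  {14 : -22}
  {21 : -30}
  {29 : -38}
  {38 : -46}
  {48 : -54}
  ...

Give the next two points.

First coordinate: differences are 6, 7, 8, … (increasing by 1 each time), so 8, 14, 21, 29, 38, 48 → 59 → 71.
Second coordinate: −8 each step, so -14, -22, -30, -38, -46, -54 → -62 → -70.
Putting the parts together: {59 : -62} and then {71 : -70}.

{59 : -62}, {71 : -70}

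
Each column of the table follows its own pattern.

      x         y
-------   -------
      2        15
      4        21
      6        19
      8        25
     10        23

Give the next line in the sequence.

Column x — +2 each step: 2, 4, 6, 8, 10 → 12.
Column y goes 15, 21, 19, 25, 23 → 29 (alternating steps +6, −2, +6, −2, …).
Putting it together: 12  29.

12  29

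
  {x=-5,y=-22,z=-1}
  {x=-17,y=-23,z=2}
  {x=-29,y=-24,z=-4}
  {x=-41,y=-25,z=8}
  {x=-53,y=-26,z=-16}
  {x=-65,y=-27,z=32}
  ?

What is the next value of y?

Y — −1 each step: -22, -23, -24, -25, -26, -27 → -28.

-28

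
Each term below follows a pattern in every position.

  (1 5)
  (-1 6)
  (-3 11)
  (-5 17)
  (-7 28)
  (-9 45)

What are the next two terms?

First value — −2 each step: 1, -1, -3, -5, -7, -9 → -11 → -13.
For the second value, each term is the sum of the two before it: 5, 6, 11, 17, 28, 45 → 73 → 118.
So the next two terms are (-11 73) and (-13 118).

(-11 73), (-13 118)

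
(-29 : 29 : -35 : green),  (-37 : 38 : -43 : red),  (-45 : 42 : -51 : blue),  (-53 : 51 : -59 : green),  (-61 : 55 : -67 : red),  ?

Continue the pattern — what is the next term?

(-69 : 64 : -75 : blue)

First coordinate — −8 each step: -29, -37, -45, -53, -61 → -69.
Second coordinate — alternating steps +9, +4, +9, +4, …: 29, 38, 42, 51, 55 → 64.
Third coordinate: always 6 less than the first coordinate; -35, -43, -51, -59, -67 → -75.
Colour: repeats green → red → blue, so green, red, blue, green, red → blue.
So the next term is (-69 : 64 : -75 : blue).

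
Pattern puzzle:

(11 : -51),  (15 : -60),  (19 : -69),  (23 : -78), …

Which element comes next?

First component goes 11, 15, 19, 23 → 27 (+4 each step).
Second component goes -51, -60, -69, -78 → -87 (−9 each step).
Putting it together: (27 : -87).

(27 : -87)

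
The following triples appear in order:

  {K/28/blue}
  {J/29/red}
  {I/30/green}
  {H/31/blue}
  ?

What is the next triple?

{G/32/red}

Letter goes K, J, I, H → G (letters move back 1 place in the alphabet).
Second slot goes 28, 29, 30, 31 → 32 (+1 each step).
Colour: repeats blue → red → green, so blue, red, green, blue → red.
Combining the parts gives {G/32/red}.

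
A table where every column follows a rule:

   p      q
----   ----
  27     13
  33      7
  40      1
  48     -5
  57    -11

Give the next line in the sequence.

67  -17

Column p — differences are 6, 7, 8, … (increasing by 1 each time): 27, 33, 40, 48, 57 → 67.
Column q: −6 each step; 13, 7, 1, -5, -11 → -17.
Combining the parts gives 67  -17.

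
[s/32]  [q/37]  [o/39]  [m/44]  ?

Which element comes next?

Letter: letters move back 2 places in the alphabet, so s, q, o, m → k.
For the second slot, alternating steps +5, +2, +5, +2, …: 32, 37, 39, 44 → 46.
So the next element is [k/46].

[k/46]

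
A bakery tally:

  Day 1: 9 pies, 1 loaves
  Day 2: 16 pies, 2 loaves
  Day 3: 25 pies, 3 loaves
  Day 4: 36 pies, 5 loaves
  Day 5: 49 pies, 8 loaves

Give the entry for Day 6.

64 pies, 13 loaves

Pies: perfect squares: 3², 4², 5², …, so 9, 16, 25, 36, 49 → 64.
For the loaves, each term is the sum of the two before it: 1, 2, 3, 5, 8 → 13.
So the next record is 64 pies, 13 loaves.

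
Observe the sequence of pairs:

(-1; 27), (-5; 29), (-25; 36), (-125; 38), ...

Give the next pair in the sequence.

(-625; 45)

First component — ×5 each step: -1, -5, -25, -125 → -625.
For the second component, alternating steps +2, +7, +2, +7, …: 27, 29, 36, 38 → 45.
Putting it together: (-625; 45).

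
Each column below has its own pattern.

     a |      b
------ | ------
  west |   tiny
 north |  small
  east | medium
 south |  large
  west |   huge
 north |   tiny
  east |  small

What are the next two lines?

Column a goes west, north, east, south, west, north, east → south → west (repeats west → north → east → south).
Column b: tiny, small, medium, large, huge, tiny, small → medium → large (repeats tiny → small → medium → large → huge).
So the next two lines are south  medium and west  large.

south  medium; west  large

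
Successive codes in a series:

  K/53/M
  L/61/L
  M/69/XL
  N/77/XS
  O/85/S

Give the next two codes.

Letter — letters move forward 1 place in the alphabet: K, L, M, N, O → P → Q.
Second component: +8 each step; 53, 61, 69, 77, 85 → 93 → 101.
For the size, runs through clothing sizes XS→XL: M, L, XL, XS, S → M → L.
So the next two codes are P/93/M and Q/101/L.

P/93/M, Q/101/L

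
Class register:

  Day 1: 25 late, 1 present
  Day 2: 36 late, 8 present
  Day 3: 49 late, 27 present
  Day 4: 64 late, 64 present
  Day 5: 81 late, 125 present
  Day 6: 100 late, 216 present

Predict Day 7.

121 late, 343 present

Late: perfect squares: 5², 6², 7², …; 25, 36, 49, 64, 81, 100 → 121.
Present: perfect cubes: 1³, 2³, 3³, …; 1, 8, 27, 64, 125, 216 → 343.
Combining the parts gives 121 late, 343 present.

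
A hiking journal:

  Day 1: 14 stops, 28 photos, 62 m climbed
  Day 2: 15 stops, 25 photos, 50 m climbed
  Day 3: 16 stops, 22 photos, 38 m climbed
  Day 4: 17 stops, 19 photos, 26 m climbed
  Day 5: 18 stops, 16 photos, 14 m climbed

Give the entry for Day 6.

19 stops, 13 photos, 2 m climbed

Stops — +1 each step: 14, 15, 16, 17, 18 → 19.
Photos: 28, 25, 22, 19, 16 → 13 (−3 each step).
M climbed: 62, 50, 38, 26, 14 → 2 (−12 each step).
Putting it together: 19 stops, 13 photos, 2 m climbed.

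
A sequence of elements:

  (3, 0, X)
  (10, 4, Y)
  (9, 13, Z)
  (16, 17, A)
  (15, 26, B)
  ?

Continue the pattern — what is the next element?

(22, 30, C)

First part — alternating steps +7, −1, +7, −1, …: 3, 10, 9, 16, 15 → 22.
Second part: alternating steps +4, +9, +4, +9, …, so 0, 4, 13, 17, 26 → 30.
Letter: letters move forward 1 place in the alphabet, wrapping Z→A, so X, Y, Z, A, B → C.
Putting it together: (22, 30, C).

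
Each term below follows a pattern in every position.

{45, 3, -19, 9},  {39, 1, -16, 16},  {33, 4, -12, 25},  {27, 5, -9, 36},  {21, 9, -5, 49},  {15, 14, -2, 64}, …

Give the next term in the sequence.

First entry: −6 each step; 45, 39, 33, 27, 21, 15 → 9.
For the second entry, each term is the sum of the two before it: 3, 1, 4, 5, 9, 14 → 23.
Third entry: alternating steps +3, +4, +3, +4, …; -19, -16, -12, -9, -5, -2 → 2.
Fourth entry: 9, 16, 25, 36, 49, 64 → 81 (perfect squares: 3², 4², 5², …).
Combining the parts gives {9, 23, 2, 81}.

{9, 23, 2, 81}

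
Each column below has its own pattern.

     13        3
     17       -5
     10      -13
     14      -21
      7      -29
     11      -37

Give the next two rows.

4  -45; 8  -53

First component: alternating steps +4, −7, +4, −7, …, so 13, 17, 10, 14, 7, 11 → 4 → 8.
For the second component, −8 each step: 3, -5, -13, -21, -29, -37 → -45 → -53.
Putting the parts together: 4  -45 and then 8  -53.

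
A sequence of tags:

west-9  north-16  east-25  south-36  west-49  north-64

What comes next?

Direction: west, north, east, south, west, north → east (repeats west → north → east → south).
For the second component, perfect squares: 3², 4², 5², …: 9, 16, 25, 36, 49, 64 → 81.
So the next tag is east-81.

east-81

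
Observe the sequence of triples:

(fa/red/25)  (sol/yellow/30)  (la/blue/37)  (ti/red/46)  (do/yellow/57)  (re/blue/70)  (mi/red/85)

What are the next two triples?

(fa/yellow/102), (sol/blue/121)

For the note, runs through the solfège scale do→ti: fa, sol, la, ti, do, re, mi → fa → sol.
Colour: red, yellow, blue, red, yellow, blue, red → yellow → blue (repeats red → yellow → blue).
For the third component, differences are 5, 7, 9, … (increasing by 2 each time): 25, 30, 37, 46, 57, 70, 85 → 102 → 121.
So the next two triples are (fa/yellow/102) and (sol/blue/121).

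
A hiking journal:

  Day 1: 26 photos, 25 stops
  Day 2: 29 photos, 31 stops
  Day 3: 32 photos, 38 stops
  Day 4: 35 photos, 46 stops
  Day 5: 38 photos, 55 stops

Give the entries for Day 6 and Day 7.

41 photos, 65 stops; 44 photos, 76 stops

Photos: +3 each step, so 26, 29, 32, 35, 38 → 41 → 44.
Stops — differences are 6, 7, 8, … (increasing by 1 each time): 25, 31, 38, 46, 55 → 65 → 76.
Putting the parts together: 41 photos, 65 stops and then 44 photos, 76 stops.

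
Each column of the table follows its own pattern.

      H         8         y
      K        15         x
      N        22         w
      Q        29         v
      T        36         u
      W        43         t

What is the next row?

First letter: letters move forward 3 places in the alphabet, so H, K, N, Q, T, W → Z.
Second component — +7 each step: 8, 15, 22, 29, 36, 43 → 50.
Second letter — letters move back 1 place in the alphabet: y, x, w, v, u, t → s.
So the next row is Z  50  s.

Z  50  s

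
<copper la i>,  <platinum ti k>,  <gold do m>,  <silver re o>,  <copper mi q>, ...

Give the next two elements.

<platinum fa s>, <gold sol u>

Metal goes copper, platinum, gold, silver, copper → platinum → gold (repeats copper → platinum → gold → silver).
Note: runs through the solfège scale do→ti; la, ti, do, re, mi → fa → sol.
Letter — letters move forward 2 places in the alphabet: i, k, m, o, q → s → u.
Putting the parts together: <platinum fa s> and then <gold sol u>.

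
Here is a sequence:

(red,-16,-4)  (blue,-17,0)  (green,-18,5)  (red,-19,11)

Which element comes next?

Colour: red, blue, green, red → blue (repeats red → blue → green).
Second entry goes -16, -17, -18, -19 → -20 (−1 each step).
Third entry — differences are 4, 5, 6, … (increasing by 1 each time): -4, 0, 5, 11 → 18.
Putting it together: (blue,-20,18).

(blue,-20,18)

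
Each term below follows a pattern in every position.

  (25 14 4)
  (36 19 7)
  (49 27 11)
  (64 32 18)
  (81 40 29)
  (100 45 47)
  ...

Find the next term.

First component goes 25, 36, 49, 64, 81, 100 → 121 (perfect squares: 5², 6², 7², …).
Second component: 14, 19, 27, 32, 40, 45 → 53 (alternating steps +5, +8, +5, +8, …).
Third component goes 4, 7, 11, 18, 29, 47 → 76 (each term is the sum of the two before it).
Combining the parts gives (121 53 76).

(121 53 76)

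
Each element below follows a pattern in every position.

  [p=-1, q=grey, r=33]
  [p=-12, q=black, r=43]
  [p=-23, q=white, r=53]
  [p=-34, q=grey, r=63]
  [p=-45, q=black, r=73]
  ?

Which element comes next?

[p=-56, q=white, r=83]

P: −11 each step; -1, -12, -23, -34, -45 → -56.
Q — repeats grey → black → white: grey, black, white, grey, black → white.
R goes 33, 43, 53, 63, 73 → 83 (+10 each step).
So the next element is [p=-56, q=white, r=83].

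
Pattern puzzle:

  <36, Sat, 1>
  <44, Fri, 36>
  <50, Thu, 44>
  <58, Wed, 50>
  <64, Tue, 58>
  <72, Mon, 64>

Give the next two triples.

For the first component, alternating steps +8, +6, +8, +6, …: 36, 44, 50, 58, 64, 72 → 78 → 86.
Day: runs backward through the weekdays Mon→Sun, so Sat, Fri, Thu, Wed, Tue, Mon → Sun → Sat.
Third component — always the previous value of the first component: 1, 36, 44, 50, 58, 64 → 72 → 78.
Putting the parts together: <78, Sun, 72> and then <86, Sat, 78>.

<78, Sun, 72>, <86, Sat, 78>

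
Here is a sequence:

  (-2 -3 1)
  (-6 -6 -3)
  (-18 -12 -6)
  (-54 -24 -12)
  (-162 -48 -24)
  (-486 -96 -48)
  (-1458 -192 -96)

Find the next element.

(-4374 -384 -192)

First coordinate: ×3 each step, so -2, -6, -18, -54, -162, -486, -1458 → -4374.
Second coordinate: -3, -6, -12, -24, -48, -96, -192 → -384 (×2 each step).
Third coordinate — always the previous value of the second coordinate: 1, -3, -6, -12, -24, -48, -96 → -192.
Putting it together: (-4374 -384 -192).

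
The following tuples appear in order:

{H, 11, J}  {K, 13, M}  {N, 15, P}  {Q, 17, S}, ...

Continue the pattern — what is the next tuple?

{T, 19, V}

First letter — letters move forward 3 places in the alphabet: H, K, N, Q → T.
For the second part, +2 each step: 11, 13, 15, 17 → 19.
Second letter: J, M, P, S → V (letters move forward 3 places in the alphabet).
Putting it together: {T, 19, V}.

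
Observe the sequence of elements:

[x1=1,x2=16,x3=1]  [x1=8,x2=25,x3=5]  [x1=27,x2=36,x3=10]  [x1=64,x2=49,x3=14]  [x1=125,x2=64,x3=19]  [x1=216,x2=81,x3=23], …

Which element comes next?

[x1=343,x2=100,x3=28]

X1: perfect cubes: 1³, 2³, 3³, …, so 1, 8, 27, 64, 125, 216 → 343.
For the x2, perfect squares: 4², 5², 6², …: 16, 25, 36, 49, 64, 81 → 100.
X3: alternating steps +4, +5, +4, +5, …, so 1, 5, 10, 14, 19, 23 → 28.
Combining the parts gives [x1=343,x2=100,x3=28].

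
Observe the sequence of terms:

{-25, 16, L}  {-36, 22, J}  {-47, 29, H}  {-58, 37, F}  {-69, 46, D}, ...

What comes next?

{-80, 56, B}

First component: −11 each step; -25, -36, -47, -58, -69 → -80.
Second component: 16, 22, 29, 37, 46 → 56 (differences are 6, 7, 8, … (increasing by 1 each time)).
For the letter, letters move back 2 places in the alphabet: L, J, H, F, D → B.
Putting it together: {-80, 56, B}.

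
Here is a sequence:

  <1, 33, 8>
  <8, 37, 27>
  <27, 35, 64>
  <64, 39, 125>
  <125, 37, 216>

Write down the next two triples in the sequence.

For the first slot, perfect cubes: 1³, 2³, 3³, …: 1, 8, 27, 64, 125 → 216 → 343.
Second slot: 33, 37, 35, 39, 37 → 41 → 39 (alternating steps +4, −2, +4, −2, …).
Third slot goes 8, 27, 64, 125, 216 → 343 → 512 (perfect cubes: 2³, 3³, 4³, …).
Putting the parts together: <216, 41, 343> and then <343, 39, 512>.

<216, 41, 343>, <343, 39, 512>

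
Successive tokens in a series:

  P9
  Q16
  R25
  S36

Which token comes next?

T49

Letter goes P, Q, R, S → T (letters move forward 1 place in the alphabet).
Second component — perfect squares: 3², 4², 5², …: 9, 16, 25, 36 → 49.
Combining the parts gives T49.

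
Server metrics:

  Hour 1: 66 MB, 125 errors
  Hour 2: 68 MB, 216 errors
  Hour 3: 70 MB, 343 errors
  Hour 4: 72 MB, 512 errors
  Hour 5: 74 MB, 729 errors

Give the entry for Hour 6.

76 MB, 1000 errors

MB: +2 each step; 66, 68, 70, 72, 74 → 76.
Errors goes 125, 216, 343, 512, 729 → 1000 (perfect cubes: 5³, 6³, 7³, …).
Combining the parts gives 76 MB, 1000 errors.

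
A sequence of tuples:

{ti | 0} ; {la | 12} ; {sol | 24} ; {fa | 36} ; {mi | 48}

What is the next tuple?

{re | 60}

Note — runs backward through the solfège scale do→ti: ti, la, sol, fa, mi → re.
Second entry: +12 each step, so 0, 12, 24, 36, 48 → 60.
So the next tuple is {re | 60}.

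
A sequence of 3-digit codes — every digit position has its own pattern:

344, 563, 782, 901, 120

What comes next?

First digit: +2 each step, mod 10; 3, 5, 7, 9, 1 → 3.
Second digit: 4, 6, 8, 0, 2 → 4 (+2 each step, mod 10).
Third digit: −1 each step, mod 10, so 4, 3, 2, 1, 0 → 9.
So the next code is 349.

349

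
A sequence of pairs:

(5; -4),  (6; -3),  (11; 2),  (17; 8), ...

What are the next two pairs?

(28; 19), (45; 36)

First component: 5, 6, 11, 17 → 28 → 45 (each term is the sum of the two before it).
Second component: always 9 less than the first component, so -4, -3, 2, 8 → 19 → 36.
So the next two pairs are (28; 19) and (45; 36).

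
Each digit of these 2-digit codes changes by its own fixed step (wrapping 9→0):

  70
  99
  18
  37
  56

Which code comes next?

First digit: +2 each step, mod 10, so 7, 9, 1, 3, 5 → 7.
Second digit goes 0, 9, 8, 7, 6 → 5 (−1 each step, mod 10).
Putting it together: 75.

75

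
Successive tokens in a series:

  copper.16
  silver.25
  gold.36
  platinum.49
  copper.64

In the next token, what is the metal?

Metal — repeats copper → silver → gold → platinum: copper, silver, gold, platinum, copper → silver.

silver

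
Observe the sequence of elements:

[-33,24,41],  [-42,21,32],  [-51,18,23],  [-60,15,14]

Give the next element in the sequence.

First slot goes -33, -42, -51, -60 → -69 (−9 each step).
Second slot: 24, 21, 18, 15 → 12 (−3 each step).
Third slot goes 41, 32, 23, 14 → 5 (−9 each step).
Combining the parts gives [-69,12,5].

[-69,12,5]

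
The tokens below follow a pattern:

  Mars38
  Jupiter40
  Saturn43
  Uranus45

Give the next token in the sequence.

For the planet, runs through the planets Mercury→Neptune: Mars, Jupiter, Saturn, Uranus → Neptune.
Second component goes 38, 40, 43, 45 → 48 (alternating steps +2, +3, +2, +3, …).
Putting it together: Neptune48.

Neptune48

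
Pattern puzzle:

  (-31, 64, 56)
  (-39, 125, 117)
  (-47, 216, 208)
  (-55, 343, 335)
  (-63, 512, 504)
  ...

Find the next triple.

First slot — −8 each step: -31, -39, -47, -55, -63 → -71.
Second slot: perfect cubes: 4³, 5³, 6³, …, so 64, 125, 216, 343, 512 → 729.
Third slot goes 56, 117, 208, 335, 504 → 721 (always 8 less than the second slot).
Putting it together: (-71, 729, 721).

(-71, 729, 721)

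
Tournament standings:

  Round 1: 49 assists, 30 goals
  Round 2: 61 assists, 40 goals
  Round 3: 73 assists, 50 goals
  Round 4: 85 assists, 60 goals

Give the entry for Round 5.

Assists: +12 each step, so 49, 61, 73, 85 → 97.
Goals goes 30, 40, 50, 60 → 70 (+10 each step).
So the next line is 97 assists, 70 goals.

97 assists, 70 goals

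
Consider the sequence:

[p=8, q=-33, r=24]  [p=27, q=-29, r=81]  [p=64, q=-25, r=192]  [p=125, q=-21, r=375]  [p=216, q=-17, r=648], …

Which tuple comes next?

[p=343, q=-13, r=1029]

For the p, perfect cubes: 2³, 3³, 4³, …: 8, 27, 64, 125, 216 → 343.
For the q, +4 each step: -33, -29, -25, -21, -17 → -13.
R: 24, 81, 192, 375, 648 → 1029 (always 3 × the p).
So the next tuple is [p=343, q=-13, r=1029].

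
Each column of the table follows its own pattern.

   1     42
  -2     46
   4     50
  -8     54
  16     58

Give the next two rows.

First component — ×(-2) each step: 1, -2, 4, -8, 16 → -32 → 64.
Second component goes 42, 46, 50, 54, 58 → 62 → 66 (+4 each step).
Putting the parts together: -32  62 and then 64  66.

-32  62; 64  66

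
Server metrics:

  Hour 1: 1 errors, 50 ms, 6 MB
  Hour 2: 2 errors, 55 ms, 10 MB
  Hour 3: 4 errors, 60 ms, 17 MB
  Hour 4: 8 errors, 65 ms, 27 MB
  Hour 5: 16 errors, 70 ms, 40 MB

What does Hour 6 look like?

Errors goes 1, 2, 4, 8, 16 → 32 (×2 each step).
For the ms, +5 each step: 50, 55, 60, 65, 70 → 75.
For the MB, differences are 4, 7, 10, … (increasing by 3 each time): 6, 10, 17, 27, 40 → 56.
So the next record is 32 errors, 75 ms, 56 MB.

32 errors, 75 ms, 56 MB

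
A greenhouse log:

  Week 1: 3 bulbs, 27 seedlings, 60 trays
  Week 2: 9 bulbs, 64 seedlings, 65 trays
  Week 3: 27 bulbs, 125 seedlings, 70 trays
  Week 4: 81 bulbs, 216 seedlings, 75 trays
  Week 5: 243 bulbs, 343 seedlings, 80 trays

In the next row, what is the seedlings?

512

Seedlings: perfect cubes: 3³, 4³, 5³, …; 27, 64, 125, 216, 343 → 512.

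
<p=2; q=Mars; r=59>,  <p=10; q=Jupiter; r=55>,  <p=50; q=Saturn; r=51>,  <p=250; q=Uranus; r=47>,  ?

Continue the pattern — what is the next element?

P: 2, 10, 50, 250 → 1250 (×5 each step).
Q goes Mars, Jupiter, Saturn, Uranus → Neptune (runs through the planets Mercury→Neptune).
R: −4 each step, so 59, 55, 51, 47 → 43.
So the next element is <p=1250; q=Neptune; r=43>.

<p=1250; q=Neptune; r=43>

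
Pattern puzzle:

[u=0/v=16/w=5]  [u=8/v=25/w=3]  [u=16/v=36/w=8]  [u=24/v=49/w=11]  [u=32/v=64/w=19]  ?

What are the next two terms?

U: +8 each step; 0, 8, 16, 24, 32 → 40 → 48.
V: 16, 25, 36, 49, 64 → 81 → 100 (perfect squares: 4², 5², 6², …).
For the w, each term is the sum of the two before it: 5, 3, 8, 11, 19 → 30 → 49.
So the next two terms are [u=40/v=81/w=30] and [u=48/v=100/w=49].

[u=40/v=81/w=30], [u=48/v=100/w=49]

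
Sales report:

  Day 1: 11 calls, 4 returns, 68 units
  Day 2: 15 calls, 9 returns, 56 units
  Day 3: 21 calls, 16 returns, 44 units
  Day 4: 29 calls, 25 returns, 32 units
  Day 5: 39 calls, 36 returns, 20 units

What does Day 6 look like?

Calls — differences are 4, 6, 8, … (increasing by 2 each time): 11, 15, 21, 29, 39 → 51.
Returns: perfect squares: 2², 3², 4², …, so 4, 9, 16, 25, 36 → 49.
Units goes 68, 56, 44, 32, 20 → 8 (−12 each step).
Putting it together: 51 calls, 49 returns, 8 units.

51 calls, 49 returns, 8 units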